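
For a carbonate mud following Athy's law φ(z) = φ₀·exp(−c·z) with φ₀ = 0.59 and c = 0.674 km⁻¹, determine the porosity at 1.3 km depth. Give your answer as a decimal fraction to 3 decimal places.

0.246

φ = φ₀·exp(−c·z) = 0.59 × exp(−0.674 × 1.3) = 0.59 × exp(−0.8762)
  = 0.59 × 0.4164 = 0.2457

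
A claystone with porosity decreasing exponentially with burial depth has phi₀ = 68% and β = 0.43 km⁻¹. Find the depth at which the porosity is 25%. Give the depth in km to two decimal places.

Invert Athy's law: d = ln(phi₀/phi) / β
d = ln(0.68/0.25) / 0.43 = ln(2.72) / 0.43 = 1.0006 / 0.43 = 2.327 km

2.33 km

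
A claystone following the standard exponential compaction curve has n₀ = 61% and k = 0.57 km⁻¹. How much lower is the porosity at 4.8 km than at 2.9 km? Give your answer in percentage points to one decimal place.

7.7 percentage points

n(2.9) = 0.61·e^(−0.57×2.9) = 0.1168
n(4.8) = 0.61·e^(−0.57×4.8) = 0.0395
Δn = 0.1168 − 0.0395 = 0.0773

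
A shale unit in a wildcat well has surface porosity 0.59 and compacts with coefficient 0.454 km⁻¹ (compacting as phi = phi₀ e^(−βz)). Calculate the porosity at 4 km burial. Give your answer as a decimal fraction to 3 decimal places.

0.096

phi = phi₀·exp(−β·z) = 0.59 × exp(−0.454 × 4) = 0.59 × exp(−1.816)
  = 0.59 × 0.1627 = 0.0960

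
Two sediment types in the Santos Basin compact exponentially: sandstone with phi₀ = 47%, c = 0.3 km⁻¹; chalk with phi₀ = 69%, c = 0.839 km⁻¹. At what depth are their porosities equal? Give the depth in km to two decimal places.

Set phi₀ₐ e^(−cₐz) = phi₀ᵦ e^(−cᵦz) ⇒ ln(phi₀ₐ/phi₀ᵦ) = (cₐ − cᵦ)·z
z = ln(0.47/0.69) / (0.3 − 0.839) = -0.3840 / -0.539 = 0.712 km

0.71 km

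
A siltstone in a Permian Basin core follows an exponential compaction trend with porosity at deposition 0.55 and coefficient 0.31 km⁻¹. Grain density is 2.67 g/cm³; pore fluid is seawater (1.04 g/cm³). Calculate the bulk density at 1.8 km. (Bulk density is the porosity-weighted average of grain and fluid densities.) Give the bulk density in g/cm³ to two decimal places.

2.16 g/cm³

Porosity at depth: phi = 0.55·exp(−0.31×1.8) = 0.55×0.5724 = 0.3148
Bulk density: ρ_b = (1−phi)ρ_g + phi·ρ_f = 0.6852×2.67 + 0.3148×1.04
       = 1.830 + 0.327 = 2.157 g/cm³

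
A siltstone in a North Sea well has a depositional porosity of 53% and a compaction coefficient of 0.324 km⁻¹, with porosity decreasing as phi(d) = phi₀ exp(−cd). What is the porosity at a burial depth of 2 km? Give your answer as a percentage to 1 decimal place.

27.7%

phi = phi₀·exp(−c·d) = 0.53 × exp(−0.324 × 2) = 0.53 × exp(−0.648)
  = 0.53 × 0.5231 = 0.2772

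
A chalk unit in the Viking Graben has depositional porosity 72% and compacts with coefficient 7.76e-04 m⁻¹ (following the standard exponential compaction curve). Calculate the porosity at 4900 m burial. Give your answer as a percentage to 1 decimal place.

Working in km (1 km = 1000 m; c in km⁻¹ = c in m⁻¹ × 1000):
n = n₀·exp(−c·Z) = 0.72 × exp(−0.776 × 4.9) = 0.72 × exp(−3.802)
  = 0.72 × 0.0223 = 0.0161

1.6%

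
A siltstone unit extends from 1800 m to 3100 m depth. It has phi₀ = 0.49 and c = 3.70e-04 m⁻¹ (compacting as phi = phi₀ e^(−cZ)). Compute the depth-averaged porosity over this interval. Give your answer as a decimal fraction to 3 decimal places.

0.200

Working in km (1 km = 1000 m; c in km⁻¹ = c in m⁻¹ × 1000):
⟨phi⟩ = (1/(Z₂−Z₁)) ∫ phi₀ e^(−cZ) dZ = phi₀·(e^(−c·Z₁) − e^(−c·Z₂)) / (c·(Z₂−Z₁))
e^(−0.37×1.8) = 0.5138; e^(−0.37×3.1) = 0.3176
⟨phi⟩ = 0.49 × (0.5138 − 0.3176) / (0.37 × 1.3) = 0.49 × 0.4078 = 0.1998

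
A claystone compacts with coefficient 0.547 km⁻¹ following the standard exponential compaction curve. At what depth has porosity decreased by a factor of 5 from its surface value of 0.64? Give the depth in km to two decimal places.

n/n₀ = 1/5 ⇒ exp(−β·d) = 1/5 ⇒ d = ln(5) / β
d = 1.6094 / 0.547 = 2.942 km

2.94 km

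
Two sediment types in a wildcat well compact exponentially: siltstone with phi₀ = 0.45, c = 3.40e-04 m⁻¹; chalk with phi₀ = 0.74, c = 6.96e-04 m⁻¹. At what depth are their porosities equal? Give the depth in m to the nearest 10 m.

1400 m

Working in km (1 km = 1000 m; c in km⁻¹ = c in m⁻¹ × 1000):
Set phi₀ₐ e^(−cₐz) = phi₀ᵦ e^(−cᵦz) ⇒ ln(phi₀ₐ/phi₀ᵦ) = (cₐ − cᵦ)·z
z = ln(0.45/0.74) / (0.34 − 0.696) = -0.4974 / -0.356 = 1.397 km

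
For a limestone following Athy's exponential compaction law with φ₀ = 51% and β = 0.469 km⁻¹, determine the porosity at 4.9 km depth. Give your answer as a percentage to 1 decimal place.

φ = φ₀·exp(−β·z) = 0.51 × exp(−0.469 × 4.9) = 0.51 × exp(−2.298)
  = 0.51 × 0.1004 = 0.0512

5.1%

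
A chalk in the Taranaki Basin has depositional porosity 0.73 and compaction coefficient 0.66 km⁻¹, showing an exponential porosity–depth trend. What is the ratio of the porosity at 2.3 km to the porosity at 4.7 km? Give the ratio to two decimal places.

4.87

n(z₁)/n(z₂) = e^(−k·z₁)/e^(−k·z₂) = e^{k(z₂−z₁)}
= exp(0.66 × 2.4) = exp(1.584) = 4.8744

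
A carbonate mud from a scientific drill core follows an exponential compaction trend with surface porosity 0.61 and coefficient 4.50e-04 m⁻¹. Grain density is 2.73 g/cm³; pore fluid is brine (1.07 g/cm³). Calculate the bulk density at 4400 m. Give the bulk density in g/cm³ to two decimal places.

Working in km (1 km = 1000 m; c in km⁻¹ = c in m⁻¹ × 1000):
Porosity at depth: phi = 0.61·exp(−0.45×4.4) = 0.61×0.1381 = 0.0842
Bulk density: ρ_b = (1−phi)ρ_g + phi·ρ_f = 0.9158×2.73 + 0.0842×1.07
       = 2.500 + 0.090 = 2.590 g/cm³

2.59 g/cm³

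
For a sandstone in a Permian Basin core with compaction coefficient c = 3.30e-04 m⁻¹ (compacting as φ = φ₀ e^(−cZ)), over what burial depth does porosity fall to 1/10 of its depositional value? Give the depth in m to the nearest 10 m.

6980 m

Working in km (1 km = 1000 m; c in km⁻¹ = c in m⁻¹ × 1000):
φ/φ₀ = 1/10 ⇒ exp(−c·Z) = 1/10 ⇒ Z = ln(10) / c
Z = 2.3026 / 0.33 = 6.978 km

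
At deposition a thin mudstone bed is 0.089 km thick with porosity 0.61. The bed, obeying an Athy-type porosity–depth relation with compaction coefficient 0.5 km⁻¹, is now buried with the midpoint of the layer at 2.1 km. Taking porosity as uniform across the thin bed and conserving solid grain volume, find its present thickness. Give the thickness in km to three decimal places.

Porosity at 2.1 km: n = 0.61·exp(−0.5×2.1) = 0.2135
Solid-volume conservation: h(1−n) = h₀(1−n₀) ⇒ h = h₀·(1−n₀)/(1−n)
h = 0.089 × (1 − 0.61)/(1 − 0.2135) = 0.089 × 0.4958 = 0.0441 km

0.044 km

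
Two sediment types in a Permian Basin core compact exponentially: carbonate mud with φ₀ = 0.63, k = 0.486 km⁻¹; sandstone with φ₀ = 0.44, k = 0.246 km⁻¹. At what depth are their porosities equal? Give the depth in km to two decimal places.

Set φ₀ₐ e^(−kₐd) = φ₀ᵦ e^(−kᵦd) ⇒ ln(φ₀ₐ/φ₀ᵦ) = (kₐ − kᵦ)·d
d = ln(0.63/0.44) / (0.486 − 0.246) = 0.3589 / 0.24 = 1.496 km

1.50 km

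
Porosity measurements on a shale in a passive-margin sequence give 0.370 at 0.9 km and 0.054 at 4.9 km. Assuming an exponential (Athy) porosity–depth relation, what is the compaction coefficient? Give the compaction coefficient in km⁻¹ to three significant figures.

Athy: φ(d) = φ₀ e^(−cd) ⇒ φ₁/φ₂ = e^{c(d₂−d₁)} ⇒ c = ln(φ₁/φ₂)/(d₂−d₁)
c = ln(0.37/0.054) / (4.9 − 0.9) = ln(6.852) / 4 = 1.9245 / 4 = 0.4811 km⁻¹

0.481 km⁻¹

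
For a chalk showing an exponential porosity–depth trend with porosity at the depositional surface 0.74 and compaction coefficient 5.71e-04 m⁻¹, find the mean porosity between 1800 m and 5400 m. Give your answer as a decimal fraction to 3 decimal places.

0.112

Working in km (1 km = 1000 m; β in km⁻¹ = β in m⁻¹ × 1000):
⟨n⟩ = (1/(z₂−z₁)) ∫ n₀ e^(−βz) dz = n₀·(e^(−β·z₁) − e^(−β·z₂)) / (β·(z₂−z₁))
e^(−0.571×1.8) = 0.3578; e^(−0.571×5.4) = 0.0458
⟨n⟩ = 0.74 × (0.3578 − 0.0458) / (0.571 × 3.6) = 0.74 × 0.1518 = 0.1123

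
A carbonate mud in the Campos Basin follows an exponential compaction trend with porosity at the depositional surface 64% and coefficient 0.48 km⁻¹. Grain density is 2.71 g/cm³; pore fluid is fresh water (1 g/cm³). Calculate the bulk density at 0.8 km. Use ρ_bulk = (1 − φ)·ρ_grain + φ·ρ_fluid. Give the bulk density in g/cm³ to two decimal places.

Porosity at depth: n = 0.64·exp(−0.48×0.8) = 0.64×0.6811 = 0.4359
Bulk density: ρ_b = (1−n)ρ_g + n·ρ_f = 0.5641×2.71 + 0.4359×1
       = 1.529 + 0.436 = 1.965 g/cm³

1.96 g/cm³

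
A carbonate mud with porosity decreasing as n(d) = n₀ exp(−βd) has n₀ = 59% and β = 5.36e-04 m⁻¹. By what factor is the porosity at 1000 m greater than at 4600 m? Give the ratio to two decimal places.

Working in km (1 km = 1000 m; β in km⁻¹ = β in m⁻¹ × 1000):
n(d₁)/n(d₂) = e^(−β·d₁)/e^(−β·d₂) = e^{β(d₂−d₁)}
= exp(0.536 × 3.6) = exp(1.93) = 6.8868

6.89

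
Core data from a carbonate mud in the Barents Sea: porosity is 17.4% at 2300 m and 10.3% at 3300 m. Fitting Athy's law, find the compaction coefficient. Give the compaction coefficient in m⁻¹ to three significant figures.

0.000524 m⁻¹

Working in km (1 km = 1000 m; c in km⁻¹ = c in m⁻¹ × 1000):
Athy: phi(d) = phi₀ e^(−cd) ⇒ phi₁/phi₂ = e^{c(d₂−d₁)} ⇒ c = ln(phi₁/phi₂)/(d₂−d₁)
c = ln(0.174/0.103) / (3.3 − 2.3) = ln(1.689) / 1 = 0.5243 / 1 = 0.5243 km⁻¹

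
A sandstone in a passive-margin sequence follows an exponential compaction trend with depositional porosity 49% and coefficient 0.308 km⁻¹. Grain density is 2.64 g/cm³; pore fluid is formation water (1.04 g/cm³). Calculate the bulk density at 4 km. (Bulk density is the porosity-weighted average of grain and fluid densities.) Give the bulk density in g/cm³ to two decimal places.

2.41 g/cm³

Porosity at depth: phi = 0.49·exp(−0.308×4) = 0.49×0.2917 = 0.1429
Bulk density: ρ_b = (1−phi)ρ_g + phi·ρ_f = 0.8571×2.64 + 0.1429×1.04
       = 2.263 + 0.149 = 2.411 g/cm³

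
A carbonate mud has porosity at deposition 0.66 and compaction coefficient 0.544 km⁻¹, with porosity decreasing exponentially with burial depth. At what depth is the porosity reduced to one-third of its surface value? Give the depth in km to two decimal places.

phi/phi₀ = 1/3 ⇒ exp(−k·z) = 1/3 ⇒ z = ln(3) / k
z = 1.0986 / 0.544 = 2.020 km

2.02 km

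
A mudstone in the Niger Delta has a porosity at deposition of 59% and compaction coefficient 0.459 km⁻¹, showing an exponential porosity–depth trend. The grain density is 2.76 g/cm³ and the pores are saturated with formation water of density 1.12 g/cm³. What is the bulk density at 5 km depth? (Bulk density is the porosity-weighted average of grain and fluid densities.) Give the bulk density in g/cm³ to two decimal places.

Porosity at depth: φ = 0.59·exp(−0.459×5) = 0.59×0.1008 = 0.0594
Bulk density: ρ_b = (1−φ)ρ_g + φ·ρ_f = 0.9406×2.76 + 0.0594×1.12
       = 2.596 + 0.067 = 2.663 g/cm³

2.66 g/cm³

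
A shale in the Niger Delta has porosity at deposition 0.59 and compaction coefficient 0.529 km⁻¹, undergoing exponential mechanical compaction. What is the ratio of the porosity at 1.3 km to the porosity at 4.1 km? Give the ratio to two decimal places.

phi(z₁)/phi(z₂) = e^(−β·z₁)/e^(−β·z₂) = e^{β(z₂−z₁)}
= exp(0.529 × 2.8) = exp(1.481) = 4.3982

4.40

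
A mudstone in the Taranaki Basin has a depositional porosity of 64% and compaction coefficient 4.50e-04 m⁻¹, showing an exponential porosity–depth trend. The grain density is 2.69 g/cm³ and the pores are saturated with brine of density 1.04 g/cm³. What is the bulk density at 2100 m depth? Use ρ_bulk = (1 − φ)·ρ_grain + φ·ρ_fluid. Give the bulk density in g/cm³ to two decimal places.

Working in km (1 km = 1000 m; β in km⁻¹ = β in m⁻¹ × 1000):
Porosity at depth: φ = 0.64·exp(−0.45×2.1) = 0.64×0.3887 = 0.2488
Bulk density: ρ_b = (1−φ)ρ_g + φ·ρ_f = 0.7512×2.69 + 0.2488×1.04
       = 2.021 + 0.259 = 2.280 g/cm³

2.28 g/cm³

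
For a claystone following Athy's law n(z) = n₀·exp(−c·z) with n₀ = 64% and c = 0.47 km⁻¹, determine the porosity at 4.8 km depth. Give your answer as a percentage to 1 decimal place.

6.7%

n = n₀·exp(−c·z) = 0.64 × exp(−0.47 × 4.8) = 0.64 × exp(−2.256)
  = 0.64 × 0.1048 = 0.0671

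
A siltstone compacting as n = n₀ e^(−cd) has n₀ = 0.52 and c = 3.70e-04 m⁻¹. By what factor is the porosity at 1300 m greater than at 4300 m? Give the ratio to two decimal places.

Working in km (1 km = 1000 m; c in km⁻¹ = c in m⁻¹ × 1000):
n(d₁)/n(d₂) = e^(−c·d₁)/e^(−c·d₂) = e^{c(d₂−d₁)}
= exp(0.37 × 3) = exp(1.11) = 3.0344

3.03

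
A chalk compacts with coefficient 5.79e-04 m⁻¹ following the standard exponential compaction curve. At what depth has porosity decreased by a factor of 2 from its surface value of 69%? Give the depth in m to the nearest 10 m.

1200 m

Working in km (1 km = 1000 m; β in km⁻¹ = β in m⁻¹ × 1000):
n/n₀ = 1/2 ⇒ exp(−β·d) = 1/2 ⇒ d = ln(2) / β
d = 0.6931 / 0.579 = 1.197 km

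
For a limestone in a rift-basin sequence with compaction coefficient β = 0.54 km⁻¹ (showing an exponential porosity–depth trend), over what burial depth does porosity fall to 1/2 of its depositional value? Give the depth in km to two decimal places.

1.28 km

phi/phi₀ = 1/2 ⇒ exp(−β·d) = 1/2 ⇒ d = ln(2) / β
d = 0.6931 / 0.54 = 1.284 km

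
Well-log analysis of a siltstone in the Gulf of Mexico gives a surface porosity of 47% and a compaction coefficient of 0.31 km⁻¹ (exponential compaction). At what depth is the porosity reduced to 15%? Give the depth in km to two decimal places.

3.68 km

Invert Athy's law: Z = ln(n₀/n) / k
Z = ln(0.47/0.15) / 0.31 = ln(3.133) / 0.31 = 1.1421 / 0.31 = 3.684 km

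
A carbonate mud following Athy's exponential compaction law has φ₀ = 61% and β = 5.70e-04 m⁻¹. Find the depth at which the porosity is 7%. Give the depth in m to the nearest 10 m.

3800 m

Working in km (1 km = 1000 m; β in km⁻¹ = β in m⁻¹ × 1000):
Invert Athy's law: z = ln(φ₀/φ) / β
z = ln(0.61/0.07) / 0.57 = ln(8.714) / 0.57 = 2.1650 / 0.57 = 3.798 km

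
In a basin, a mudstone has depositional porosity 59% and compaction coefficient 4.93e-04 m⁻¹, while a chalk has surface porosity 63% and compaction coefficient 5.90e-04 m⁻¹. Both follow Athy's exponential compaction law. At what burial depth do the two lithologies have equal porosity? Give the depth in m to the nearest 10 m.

Working in km (1 km = 1000 m; k in km⁻¹ = k in m⁻¹ × 1000):
Set phi₀ₐ e^(−kₐZ) = phi₀ᵦ e^(−kᵦZ) ⇒ ln(phi₀ₐ/phi₀ᵦ) = (kₐ − kᵦ)·Z
Z = ln(0.59/0.63) / (0.493 − 0.59) = -0.0656 / -0.097 = 0.676 km

680 m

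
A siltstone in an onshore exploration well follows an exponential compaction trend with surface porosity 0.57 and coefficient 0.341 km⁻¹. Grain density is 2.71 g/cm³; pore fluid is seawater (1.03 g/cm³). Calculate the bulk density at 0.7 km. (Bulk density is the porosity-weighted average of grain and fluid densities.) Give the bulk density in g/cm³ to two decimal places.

1.96 g/cm³

Porosity at depth: phi = 0.57·exp(−0.341×0.7) = 0.57×0.7877 = 0.4490
Bulk density: ρ_b = (1−phi)ρ_g + phi·ρ_f = 0.5510×2.71 + 0.4490×1.03
       = 1.493 + 0.462 = 1.956 g/cm³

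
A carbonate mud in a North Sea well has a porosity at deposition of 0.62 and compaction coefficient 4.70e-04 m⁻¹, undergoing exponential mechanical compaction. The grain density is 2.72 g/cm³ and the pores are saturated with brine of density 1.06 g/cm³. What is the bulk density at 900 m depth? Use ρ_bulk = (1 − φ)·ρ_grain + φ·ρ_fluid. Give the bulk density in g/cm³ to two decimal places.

2.05 g/cm³

Working in km (1 km = 1000 m; c in km⁻¹ = c in m⁻¹ × 1000):
Porosity at depth: n = 0.62·exp(−0.47×0.9) = 0.62×0.6551 = 0.4061
Bulk density: ρ_b = (1−n)ρ_g + n·ρ_f = 0.5939×2.72 + 0.4061×1.06
       = 1.615 + 0.431 = 2.046 g/cm³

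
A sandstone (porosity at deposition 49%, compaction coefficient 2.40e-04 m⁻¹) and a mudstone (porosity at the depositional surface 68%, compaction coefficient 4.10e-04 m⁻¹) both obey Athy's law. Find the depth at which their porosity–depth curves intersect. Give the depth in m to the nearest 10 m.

1930 m

Working in km (1 km = 1000 m; β in km⁻¹ = β in m⁻¹ × 1000):
Set φ₀ₐ e^(−βₐz) = φ₀ᵦ e^(−βᵦz) ⇒ ln(φ₀ₐ/φ₀ᵦ) = (βₐ − βᵦ)·z
z = ln(0.49/0.68) / (0.24 − 0.41) = -0.3277 / -0.17 = 1.928 km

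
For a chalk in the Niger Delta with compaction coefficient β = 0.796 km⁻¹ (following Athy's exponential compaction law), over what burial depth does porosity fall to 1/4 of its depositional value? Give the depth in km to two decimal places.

1.74 km

φ/φ₀ = 1/4 ⇒ exp(−β·Z) = 1/4 ⇒ Z = ln(4) / β
Z = 1.3863 / 0.796 = 1.742 km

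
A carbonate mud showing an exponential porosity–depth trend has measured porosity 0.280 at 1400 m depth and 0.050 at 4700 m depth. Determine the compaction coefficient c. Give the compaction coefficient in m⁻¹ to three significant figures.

0.000522 m⁻¹

Working in km (1 km = 1000 m; c in km⁻¹ = c in m⁻¹ × 1000):
Athy: n(d) = n₀ e^(−cd) ⇒ n₁/n₂ = e^{c(d₂−d₁)} ⇒ c = ln(n₁/n₂)/(d₂−d₁)
c = ln(0.28/0.05) / (4.7 − 1.4) = ln(5.6) / 3.3 = 1.7228 / 3.3 = 0.5221 km⁻¹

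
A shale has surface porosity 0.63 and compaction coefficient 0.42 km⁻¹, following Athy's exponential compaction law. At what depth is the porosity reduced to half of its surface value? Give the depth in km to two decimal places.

1.65 km

φ/φ₀ = 1/2 ⇒ exp(−β·z) = 1/2 ⇒ z = ln(2) / β
z = 0.6931 / 0.42 = 1.650 km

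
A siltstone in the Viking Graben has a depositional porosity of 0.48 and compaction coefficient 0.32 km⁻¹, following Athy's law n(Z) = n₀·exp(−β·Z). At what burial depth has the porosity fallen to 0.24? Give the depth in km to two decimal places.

Invert Athy's law: Z = ln(n₀/n) / β
Z = ln(0.48/0.24) / 0.32 = ln(2) / 0.32 = 0.6931 / 0.32 = 2.166 km

2.17 km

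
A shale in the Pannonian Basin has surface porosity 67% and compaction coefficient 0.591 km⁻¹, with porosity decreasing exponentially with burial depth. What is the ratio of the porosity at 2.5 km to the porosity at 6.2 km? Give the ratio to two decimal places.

n(Z₁)/n(Z₂) = e^(−k·Z₁)/e^(−k·Z₂) = e^{k(Z₂−Z₁)}
= exp(0.591 × 3.7) = exp(2.187) = 8.9058

8.91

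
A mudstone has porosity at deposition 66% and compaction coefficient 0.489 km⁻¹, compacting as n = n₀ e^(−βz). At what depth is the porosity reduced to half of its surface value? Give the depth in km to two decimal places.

n/n₀ = 1/2 ⇒ exp(−β·z) = 1/2 ⇒ z = ln(2) / β
z = 0.6931 / 0.489 = 1.417 km

1.42 km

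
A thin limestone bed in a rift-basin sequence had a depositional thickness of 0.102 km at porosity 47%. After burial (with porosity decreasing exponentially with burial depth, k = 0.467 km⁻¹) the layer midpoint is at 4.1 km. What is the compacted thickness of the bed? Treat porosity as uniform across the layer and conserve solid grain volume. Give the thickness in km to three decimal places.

0.058 km

Porosity at 4.1 km: φ = 0.47·exp(−0.467×4.1) = 0.0693
Solid-volume conservation: h(1−φ) = h₀(1−φ₀) ⇒ h = h₀·(1−φ₀)/(1−φ)
h = 0.102 × (1 − 0.47)/(1 − 0.0693) = 0.102 × 0.5694 = 0.0581 km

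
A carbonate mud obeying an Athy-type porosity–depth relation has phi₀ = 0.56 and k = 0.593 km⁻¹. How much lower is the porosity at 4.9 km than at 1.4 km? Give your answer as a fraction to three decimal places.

phi(1.4) = 0.56·e^(−0.593×1.4) = 0.2441
phi(4.9) = 0.56·e^(−0.593×4.9) = 0.0306
Δphi = 0.2441 − 0.0306 = 0.2135

0.214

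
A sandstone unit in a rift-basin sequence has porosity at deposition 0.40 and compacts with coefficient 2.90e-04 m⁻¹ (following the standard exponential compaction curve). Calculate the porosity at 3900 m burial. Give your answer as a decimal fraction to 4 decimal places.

Working in km (1 km = 1000 m; k in km⁻¹ = k in m⁻¹ × 1000):
phi = phi₀·exp(−k·Z) = 0.4 × exp(−0.29 × 3.9) = 0.4 × exp(−1.131)
  = 0.4 × 0.3227 = 0.1291

0.1291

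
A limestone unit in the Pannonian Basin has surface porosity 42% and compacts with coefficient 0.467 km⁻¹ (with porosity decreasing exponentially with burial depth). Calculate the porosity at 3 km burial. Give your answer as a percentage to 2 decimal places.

φ = φ₀·exp(−k·d) = 0.42 × exp(−0.467 × 3) = 0.42 × exp(−1.401)
  = 0.42 × 0.2464 = 0.1035

10.35%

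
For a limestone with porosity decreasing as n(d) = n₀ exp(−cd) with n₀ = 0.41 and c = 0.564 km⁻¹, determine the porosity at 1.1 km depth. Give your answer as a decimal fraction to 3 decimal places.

0.220

n = n₀·exp(−c·d) = 0.41 × exp(−0.564 × 1.1) = 0.41 × exp(−0.6204)
  = 0.41 × 0.5377 = 0.2205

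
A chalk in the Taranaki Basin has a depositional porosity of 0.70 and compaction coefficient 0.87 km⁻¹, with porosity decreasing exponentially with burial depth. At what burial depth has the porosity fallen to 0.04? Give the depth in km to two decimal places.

3.29 km

Invert Athy's law: z = ln(n₀/n) / c
z = ln(0.7/0.04) / 0.87 = ln(17.5) / 0.87 = 2.8622 / 0.87 = 3.290 km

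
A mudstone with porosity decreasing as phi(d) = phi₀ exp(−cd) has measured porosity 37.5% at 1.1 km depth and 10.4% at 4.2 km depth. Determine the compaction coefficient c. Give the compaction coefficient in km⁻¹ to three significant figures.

Athy: phi(d) = phi₀ e^(−cd) ⇒ phi₁/phi₂ = e^{c(d₂−d₁)} ⇒ c = ln(phi₁/phi₂)/(d₂−d₁)
c = ln(0.375/0.104) / (4.2 − 1.1) = ln(3.606) / 3.1 = 1.2825 / 3.1 = 0.4137 km⁻¹

0.414 km⁻¹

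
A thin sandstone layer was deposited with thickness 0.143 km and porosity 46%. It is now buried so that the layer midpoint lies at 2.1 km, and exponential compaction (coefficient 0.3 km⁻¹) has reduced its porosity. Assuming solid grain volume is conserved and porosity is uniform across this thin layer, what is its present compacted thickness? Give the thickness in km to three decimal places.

0.102 km

Porosity at 2.1 km: phi = 0.46·exp(−0.3×2.1) = 0.2450
Solid-volume conservation: h(1−phi) = h₀(1−phi₀) ⇒ h = h₀·(1−phi₀)/(1−phi)
h = 0.143 × (1 − 0.46)/(1 − 0.2450) = 0.143 × 0.7152 = 0.1023 km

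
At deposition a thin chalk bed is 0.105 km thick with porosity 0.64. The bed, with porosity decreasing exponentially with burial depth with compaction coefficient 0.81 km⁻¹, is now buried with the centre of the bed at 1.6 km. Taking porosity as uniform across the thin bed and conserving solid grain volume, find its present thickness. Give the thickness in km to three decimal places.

Porosity at 1.6 km: φ = 0.64·exp(−0.81×1.6) = 0.1751
Solid-volume conservation: h(1−φ) = h₀(1−φ₀) ⇒ h = h₀·(1−φ₀)/(1−φ)
h = 0.105 × (1 − 0.64)/(1 − 0.1751) = 0.105 × 0.4364 = 0.0458 km

0.046 km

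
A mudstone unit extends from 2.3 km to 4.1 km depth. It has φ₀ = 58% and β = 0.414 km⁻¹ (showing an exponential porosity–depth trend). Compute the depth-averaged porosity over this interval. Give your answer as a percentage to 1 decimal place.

15.8%

⟨φ⟩ = (1/(z₂−z₁)) ∫ φ₀ e^(−βz) dz = φ₀·(e^(−β·z₁) − e^(−β·z₂)) / (β·(z₂−z₁))
e^(−0.414×2.3) = 0.3859; e^(−0.414×4.1) = 0.1832
⟨φ⟩ = 0.58 × (0.3859 − 0.1832) / (0.414 × 1.8) = 0.58 × 0.2721 = 0.1578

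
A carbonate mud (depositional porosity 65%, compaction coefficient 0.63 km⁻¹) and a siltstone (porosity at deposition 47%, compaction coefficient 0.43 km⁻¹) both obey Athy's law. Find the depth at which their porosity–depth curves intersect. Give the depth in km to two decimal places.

Set phi₀ₐ e^(−βₐZ) = phi₀ᵦ e^(−βᵦZ) ⇒ ln(phi₀ₐ/phi₀ᵦ) = (βₐ − βᵦ)·Z
Z = ln(0.65/0.47) / (0.63 − 0.43) = 0.3242 / 0.2 = 1.621 km

1.62 km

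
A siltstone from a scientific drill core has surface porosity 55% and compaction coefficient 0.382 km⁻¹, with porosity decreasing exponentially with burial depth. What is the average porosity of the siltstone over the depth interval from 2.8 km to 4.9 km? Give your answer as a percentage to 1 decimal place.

⟨φ⟩ = (1/(d₂−d₁)) ∫ φ₀ e^(−βd) dd = φ₀·(e^(−β·d₁) − e^(−β·d₂)) / (β·(d₂−d₁))
e^(−0.382×2.8) = 0.3431; e^(−0.382×4.9) = 0.1538
⟨φ⟩ = 0.55 × (0.3431 − 0.1538) / (0.382 × 2.1) = 0.55 × 0.2360 = 0.1298

13.0%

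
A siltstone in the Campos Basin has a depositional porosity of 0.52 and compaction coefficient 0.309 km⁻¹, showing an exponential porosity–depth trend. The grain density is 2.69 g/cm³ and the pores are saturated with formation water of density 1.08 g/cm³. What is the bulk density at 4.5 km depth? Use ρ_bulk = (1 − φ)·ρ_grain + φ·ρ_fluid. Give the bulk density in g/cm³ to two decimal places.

Porosity at depth: phi = 0.52·exp(−0.309×4.5) = 0.52×0.2490 = 0.1295
Bulk density: ρ_b = (1−phi)ρ_g + phi·ρ_f = 0.8705×2.69 + 0.1295×1.08
       = 2.342 + 0.140 = 2.482 g/cm³

2.48 g/cm³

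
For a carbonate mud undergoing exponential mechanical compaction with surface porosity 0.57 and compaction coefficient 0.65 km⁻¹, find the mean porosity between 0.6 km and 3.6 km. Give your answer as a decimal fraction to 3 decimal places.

⟨phi⟩ = (1/(Z₂−Z₁)) ∫ phi₀ e^(−βZ) dZ = phi₀·(e^(−β·Z₁) − e^(−β·Z₂)) / (β·(Z₂−Z₁))
e^(−0.65×0.6) = 0.6771; e^(−0.65×3.6) = 0.0963
⟨phi⟩ = 0.57 × (0.6771 − 0.0963) / (0.65 × 3) = 0.57 × 0.2978 = 0.1698

0.170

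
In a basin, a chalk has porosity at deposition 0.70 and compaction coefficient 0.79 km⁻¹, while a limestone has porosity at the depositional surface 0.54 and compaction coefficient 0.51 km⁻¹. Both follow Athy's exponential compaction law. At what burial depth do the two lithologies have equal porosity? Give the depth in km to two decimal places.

0.93 km

Set n₀ₐ e^(−kₐz) = n₀ᵦ e^(−kᵦz) ⇒ ln(n₀ₐ/n₀ᵦ) = (kₐ − kᵦ)·z
z = ln(0.7/0.54) / (0.79 − 0.51) = 0.2595 / 0.28 = 0.927 km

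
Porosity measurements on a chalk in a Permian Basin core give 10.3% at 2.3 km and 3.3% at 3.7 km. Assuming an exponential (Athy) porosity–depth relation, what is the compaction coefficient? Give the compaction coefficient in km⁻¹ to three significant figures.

0.813 km⁻¹

Athy: φ(z) = φ₀ e^(−βz) ⇒ φ₁/φ₂ = e^{β(z₂−z₁)} ⇒ β = ln(φ₁/φ₂)/(z₂−z₁)
β = ln(0.103/0.033) / (3.7 − 2.3) = ln(3.121) / 1.4 = 1.1382 / 1.4 = 0.813 km⁻¹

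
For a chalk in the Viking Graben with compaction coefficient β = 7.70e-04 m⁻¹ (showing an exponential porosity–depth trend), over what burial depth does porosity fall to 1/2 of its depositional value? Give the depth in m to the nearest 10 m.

Working in km (1 km = 1000 m; β in km⁻¹ = β in m⁻¹ × 1000):
phi/phi₀ = 1/2 ⇒ exp(−β·Z) = 1/2 ⇒ Z = ln(2) / β
Z = 0.6931 / 0.77 = 0.900 km

900 m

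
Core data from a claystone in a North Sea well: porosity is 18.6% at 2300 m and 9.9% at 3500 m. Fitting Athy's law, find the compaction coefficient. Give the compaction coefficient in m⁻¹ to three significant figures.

0.000526 m⁻¹

Working in km (1 km = 1000 m; k in km⁻¹ = k in m⁻¹ × 1000):
Athy: φ(Z) = φ₀ e^(−kZ) ⇒ φ₁/φ₂ = e^{k(Z₂−Z₁)} ⇒ k = ln(φ₁/φ₂)/(Z₂−Z₁)
k = ln(0.186/0.099) / (3.5 − 2.3) = ln(1.879) / 1.2 = 0.6306 / 1.2 = 0.5255 km⁻¹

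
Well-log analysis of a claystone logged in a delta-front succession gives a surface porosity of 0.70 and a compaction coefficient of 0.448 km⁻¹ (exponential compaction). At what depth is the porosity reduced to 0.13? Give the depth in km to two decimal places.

Invert Athy's law: d = ln(φ₀/φ) / β
d = ln(0.7/0.13) / 0.448 = ln(5.385) / 0.448 = 1.6835 / 0.448 = 3.758 km

3.76 km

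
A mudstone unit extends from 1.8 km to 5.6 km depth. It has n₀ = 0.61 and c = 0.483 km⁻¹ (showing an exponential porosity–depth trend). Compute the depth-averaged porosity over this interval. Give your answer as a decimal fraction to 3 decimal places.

⟨n⟩ = (1/(Z₂−Z₁)) ∫ n₀ e^(−cZ) dZ = n₀·(e^(−c·Z₁) − e^(−c·Z₂)) / (c·(Z₂−Z₁))
e^(−0.483×1.8) = 0.4192; e^(−0.483×5.6) = 0.0669
⟨n⟩ = 0.61 × (0.4192 − 0.0669) / (0.483 × 3.8) = 0.61 × 0.1920 = 0.1171

0.117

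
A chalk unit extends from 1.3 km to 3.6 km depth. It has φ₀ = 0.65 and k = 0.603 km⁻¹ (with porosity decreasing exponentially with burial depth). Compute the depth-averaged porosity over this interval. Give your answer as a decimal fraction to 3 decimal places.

⟨φ⟩ = (1/(Z₂−Z₁)) ∫ φ₀ e^(−kZ) dZ = φ₀·(e^(−k·Z₁) − e^(−k·Z₂)) / (k·(Z₂−Z₁))
e^(−0.603×1.3) = 0.4566; e^(−0.603×3.6) = 0.1141
⟨φ⟩ = 0.65 × (0.4566 − 0.1141) / (0.603 × 2.3) = 0.65 × 0.2470 = 0.1605

0.161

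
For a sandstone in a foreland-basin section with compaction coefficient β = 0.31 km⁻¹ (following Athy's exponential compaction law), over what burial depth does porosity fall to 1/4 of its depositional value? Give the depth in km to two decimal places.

4.47 km

n/n₀ = 1/4 ⇒ exp(−β·Z) = 1/4 ⇒ Z = ln(4) / β
Z = 1.3863 / 0.31 = 4.472 km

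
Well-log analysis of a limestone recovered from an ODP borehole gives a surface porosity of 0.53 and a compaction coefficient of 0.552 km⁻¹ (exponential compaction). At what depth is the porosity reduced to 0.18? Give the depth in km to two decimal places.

Invert Athy's law: d = ln(φ₀/φ) / k
d = ln(0.53/0.18) / 0.552 = ln(2.944) / 0.552 = 1.0799 / 0.552 = 1.956 km

1.96 km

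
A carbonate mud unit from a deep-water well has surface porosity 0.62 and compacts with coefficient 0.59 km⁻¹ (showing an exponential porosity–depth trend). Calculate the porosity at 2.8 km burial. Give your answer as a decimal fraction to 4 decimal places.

φ = φ₀·exp(−β·Z) = 0.62 × exp(−0.59 × 2.8) = 0.62 × exp(−1.652)
  = 0.62 × 0.1917 = 0.1188

0.1188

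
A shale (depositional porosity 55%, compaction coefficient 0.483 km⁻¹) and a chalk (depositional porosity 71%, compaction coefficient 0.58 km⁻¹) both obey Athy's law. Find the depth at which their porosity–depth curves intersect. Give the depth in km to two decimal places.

Set φ₀ₐ e^(−cₐZ) = φ₀ᵦ e^(−cᵦZ) ⇒ ln(φ₀ₐ/φ₀ᵦ) = (cₐ − cᵦ)·Z
Z = ln(0.55/0.71) / (0.483 − 0.58) = -0.2553 / -0.097 = 2.632 km

2.63 km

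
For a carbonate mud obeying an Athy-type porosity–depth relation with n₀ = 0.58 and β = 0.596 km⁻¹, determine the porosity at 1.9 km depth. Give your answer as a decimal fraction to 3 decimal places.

0.187

n = n₀·exp(−β·z) = 0.58 × exp(−0.596 × 1.9) = 0.58 × exp(−1.132)
  = 0.58 × 0.3223 = 0.1869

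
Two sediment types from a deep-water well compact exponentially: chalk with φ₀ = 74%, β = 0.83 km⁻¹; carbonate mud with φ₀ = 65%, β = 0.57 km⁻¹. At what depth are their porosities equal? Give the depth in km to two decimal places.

Set φ₀ₐ e^(−βₐz) = φ₀ᵦ e^(−βᵦz) ⇒ ln(φ₀ₐ/φ₀ᵦ) = (βₐ − βᵦ)·z
z = ln(0.74/0.65) / (0.83 − 0.57) = 0.1297 / 0.26 = 0.499 km

0.50 km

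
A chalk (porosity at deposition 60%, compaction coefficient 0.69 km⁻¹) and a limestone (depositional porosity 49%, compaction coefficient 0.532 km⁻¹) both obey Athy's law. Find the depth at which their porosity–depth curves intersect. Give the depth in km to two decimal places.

Set n₀ₐ e^(−cₐd) = n₀ᵦ e^(−cᵦd) ⇒ ln(n₀ₐ/n₀ᵦ) = (cₐ − cᵦ)·d
d = ln(0.6/0.49) / (0.69 − 0.532) = 0.2025 / 0.158 = 1.282 km

1.28 km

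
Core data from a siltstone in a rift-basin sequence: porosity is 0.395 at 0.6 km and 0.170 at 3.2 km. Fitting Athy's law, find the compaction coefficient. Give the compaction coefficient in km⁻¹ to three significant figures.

Athy: φ(z) = φ₀ e^(−βz) ⇒ φ₁/φ₂ = e^{β(z₂−z₁)} ⇒ β = ln(φ₁/φ₂)/(z₂−z₁)
β = ln(0.395/0.17) / (3.2 − 0.6) = ln(2.324) / 2.6 = 0.8431 / 2.6 = 0.3243 km⁻¹

0.324 km⁻¹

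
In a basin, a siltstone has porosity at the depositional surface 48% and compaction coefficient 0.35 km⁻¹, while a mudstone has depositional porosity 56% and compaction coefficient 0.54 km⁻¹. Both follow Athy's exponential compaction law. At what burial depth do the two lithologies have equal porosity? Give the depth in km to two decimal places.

Set phi₀ₐ e^(−cₐZ) = phi₀ᵦ e^(−cᵦZ) ⇒ ln(phi₀ₐ/phi₀ᵦ) = (cₐ − cᵦ)·Z
Z = ln(0.48/0.56) / (0.35 − 0.54) = -0.1542 / -0.19 = 0.811 km

0.81 km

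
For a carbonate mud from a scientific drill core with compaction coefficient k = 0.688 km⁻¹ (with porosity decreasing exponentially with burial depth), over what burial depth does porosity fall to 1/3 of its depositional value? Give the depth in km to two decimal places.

φ/φ₀ = 1/3 ⇒ exp(−k·Z) = 1/3 ⇒ Z = ln(3) / k
Z = 1.0986 / 0.688 = 1.597 km

1.60 km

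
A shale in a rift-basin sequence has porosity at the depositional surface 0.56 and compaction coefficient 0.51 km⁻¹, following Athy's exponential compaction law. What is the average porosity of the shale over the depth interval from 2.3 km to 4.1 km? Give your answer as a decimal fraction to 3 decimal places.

0.113

⟨φ⟩ = (1/(z₂−z₁)) ∫ φ₀ e^(−cz) dz = φ₀·(e^(−c·z₁) − e^(−c·z₂)) / (c·(z₂−z₁))
e^(−0.51×2.3) = 0.3094; e^(−0.51×4.1) = 0.1236
⟨φ⟩ = 0.56 × (0.3094 − 0.1236) / (0.51 × 1.8) = 0.56 × 0.2025 = 0.1134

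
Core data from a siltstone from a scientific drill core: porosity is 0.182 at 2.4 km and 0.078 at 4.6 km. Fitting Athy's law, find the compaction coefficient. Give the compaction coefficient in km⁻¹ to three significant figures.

Athy: phi(Z) = phi₀ e^(−kZ) ⇒ phi₁/phi₂ = e^{k(Z₂−Z₁)} ⇒ k = ln(phi₁/phi₂)/(Z₂−Z₁)
k = ln(0.182/0.078) / (4.6 − 2.4) = ln(2.333) / 2.2 = 0.8473 / 2.2 = 0.3851 km⁻¹

0.385 km⁻¹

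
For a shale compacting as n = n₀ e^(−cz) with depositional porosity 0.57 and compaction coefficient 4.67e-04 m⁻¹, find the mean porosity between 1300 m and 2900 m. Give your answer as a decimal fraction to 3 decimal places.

0.219

Working in km (1 km = 1000 m; c in km⁻¹ = c in m⁻¹ × 1000):
⟨n⟩ = (1/(z₂−z₁)) ∫ n₀ e^(−cz) dz = n₀·(e^(−c·z₁) − e^(−c·z₂)) / (c·(z₂−z₁))
e^(−0.467×1.3) = 0.5449; e^(−0.467×2.9) = 0.2581
⟨n⟩ = 0.57 × (0.5449 − 0.2581) / (0.467 × 1.6) = 0.57 × 0.3838 = 0.2188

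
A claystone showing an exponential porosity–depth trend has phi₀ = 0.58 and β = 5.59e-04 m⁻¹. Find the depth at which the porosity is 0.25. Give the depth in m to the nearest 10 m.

1510 m

Working in km (1 km = 1000 m; β in km⁻¹ = β in m⁻¹ × 1000):
Invert Athy's law: Z = ln(phi₀/phi) / β
Z = ln(0.58/0.25) / 0.559 = ln(2.32) / 0.559 = 0.8416 / 0.559 = 1.505 km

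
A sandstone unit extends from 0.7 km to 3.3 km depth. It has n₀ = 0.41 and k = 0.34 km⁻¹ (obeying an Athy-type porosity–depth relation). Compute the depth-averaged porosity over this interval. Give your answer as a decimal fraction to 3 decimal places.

0.215

⟨n⟩ = (1/(Z₂−Z₁)) ∫ n₀ e^(−kZ) dZ = n₀·(e^(−k·Z₁) − e^(−k·Z₂)) / (k·(Z₂−Z₁))
e^(−0.34×0.7) = 0.7882; e^(−0.34×3.3) = 0.3256
⟨n⟩ = 0.41 × (0.7882 − 0.3256) / (0.34 × 2.6) = 0.41 × 0.5233 = 0.2145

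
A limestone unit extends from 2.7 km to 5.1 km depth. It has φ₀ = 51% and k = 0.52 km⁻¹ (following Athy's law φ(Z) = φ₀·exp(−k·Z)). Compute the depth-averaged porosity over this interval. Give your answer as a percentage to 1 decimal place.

⟨φ⟩ = (1/(Z₂−Z₁)) ∫ φ₀ e^(−kZ) dZ = φ₀·(e^(−k·Z₁) − e^(−k·Z₂)) / (k·(Z₂−Z₁))
e^(−0.52×2.7) = 0.2456; e^(−0.52×5.1) = 0.0705
⟨φ⟩ = 0.51 × (0.2456 − 0.0705) / (0.52 × 2.4) = 0.51 × 0.1403 = 0.0716

7.2%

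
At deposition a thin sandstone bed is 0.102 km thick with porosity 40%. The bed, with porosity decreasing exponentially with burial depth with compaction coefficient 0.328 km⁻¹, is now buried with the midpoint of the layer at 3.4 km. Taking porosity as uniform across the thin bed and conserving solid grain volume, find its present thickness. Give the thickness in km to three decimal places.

Porosity at 3.4 km: phi = 0.4·exp(−0.328×3.4) = 0.1311
Solid-volume conservation: h(1−phi) = h₀(1−phi₀) ⇒ h = h₀·(1−phi₀)/(1−phi)
h = 0.102 × (1 − 0.4)/(1 − 0.1311) = 0.102 × 0.6906 = 0.0704 km

0.070 km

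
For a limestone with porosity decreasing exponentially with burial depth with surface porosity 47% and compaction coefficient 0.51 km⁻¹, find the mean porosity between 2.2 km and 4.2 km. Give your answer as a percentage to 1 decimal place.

9.6%

⟨phi⟩ = (1/(Z₂−Z₁)) ∫ phi₀ e^(−kZ) dZ = phi₀·(e^(−k·Z₁) − e^(−k·Z₂)) / (k·(Z₂−Z₁))
e^(−0.51×2.2) = 0.3256; e^(−0.51×4.2) = 0.1174
⟨phi⟩ = 0.47 × (0.3256 − 0.1174) / (0.51 × 2) = 0.47 × 0.2041 = 0.0959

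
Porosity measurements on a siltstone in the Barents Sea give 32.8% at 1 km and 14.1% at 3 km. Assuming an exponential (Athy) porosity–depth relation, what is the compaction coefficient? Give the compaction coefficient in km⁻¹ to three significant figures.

Athy: phi(z) = phi₀ e^(−cz) ⇒ phi₁/phi₂ = e^{c(z₂−z₁)} ⇒ c = ln(phi₁/phi₂)/(z₂−z₁)
c = ln(0.328/0.141) / (3 − 1) = ln(2.326) / 2 = 0.8443 / 2 = 0.4221 km⁻¹

0.422 km⁻¹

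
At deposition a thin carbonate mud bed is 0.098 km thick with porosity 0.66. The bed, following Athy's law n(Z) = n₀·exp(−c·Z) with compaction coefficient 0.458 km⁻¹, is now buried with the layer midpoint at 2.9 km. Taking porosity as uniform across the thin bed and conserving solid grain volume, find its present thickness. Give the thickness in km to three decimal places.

0.040 km

Porosity at 2.9 km: n = 0.66·exp(−0.458×2.9) = 0.1749
Solid-volume conservation: h(1−n) = h₀(1−n₀) ⇒ h = h₀·(1−n₀)/(1−n)
h = 0.098 × (1 − 0.66)/(1 − 0.1749) = 0.098 × 0.4121 = 0.0404 km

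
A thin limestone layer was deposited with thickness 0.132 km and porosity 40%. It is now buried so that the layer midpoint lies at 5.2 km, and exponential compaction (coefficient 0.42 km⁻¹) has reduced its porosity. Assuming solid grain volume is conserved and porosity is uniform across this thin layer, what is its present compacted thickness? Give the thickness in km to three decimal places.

0.083 km

Porosity at 5.2 km: φ = 0.4·exp(−0.42×5.2) = 0.0450
Solid-volume conservation: h(1−φ) = h₀(1−φ₀) ⇒ h = h₀·(1−φ₀)/(1−φ)
h = 0.132 × (1 − 0.4)/(1 − 0.0450) = 0.132 × 0.6283 = 0.0829 km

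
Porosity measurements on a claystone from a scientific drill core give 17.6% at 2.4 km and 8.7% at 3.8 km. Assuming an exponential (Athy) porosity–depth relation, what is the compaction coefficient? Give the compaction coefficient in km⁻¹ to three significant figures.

0.503 km⁻¹

Athy: n(Z) = n₀ e^(−kZ) ⇒ n₁/n₂ = e^{k(Z₂−Z₁)} ⇒ k = ln(n₁/n₂)/(Z₂−Z₁)
k = ln(0.176/0.087) / (3.8 − 2.4) = ln(2.023) / 1.4 = 0.7046 / 1.4 = 0.5033 km⁻¹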